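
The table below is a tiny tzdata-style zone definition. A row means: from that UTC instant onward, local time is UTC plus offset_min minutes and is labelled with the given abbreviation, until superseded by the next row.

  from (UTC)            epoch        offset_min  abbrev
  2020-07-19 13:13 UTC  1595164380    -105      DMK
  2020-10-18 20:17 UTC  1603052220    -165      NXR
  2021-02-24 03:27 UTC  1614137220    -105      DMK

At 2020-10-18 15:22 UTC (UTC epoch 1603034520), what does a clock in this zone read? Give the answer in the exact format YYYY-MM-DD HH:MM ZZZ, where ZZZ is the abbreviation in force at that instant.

2020-10-18 13:37 DMK

Query: 2020-10-18 15:22 UTC
Rule 1/3 (DMK, -01:45): 2020-07-19 13:13 UTC ≤ query < 2020-10-18 20:17 UTC
15·60 + 22 - 105 = 817 min
817 = 0·1440 + 817; 817 = 13·60 + 37 → 13:37, same day
→ 2020-10-18 13:37 DMK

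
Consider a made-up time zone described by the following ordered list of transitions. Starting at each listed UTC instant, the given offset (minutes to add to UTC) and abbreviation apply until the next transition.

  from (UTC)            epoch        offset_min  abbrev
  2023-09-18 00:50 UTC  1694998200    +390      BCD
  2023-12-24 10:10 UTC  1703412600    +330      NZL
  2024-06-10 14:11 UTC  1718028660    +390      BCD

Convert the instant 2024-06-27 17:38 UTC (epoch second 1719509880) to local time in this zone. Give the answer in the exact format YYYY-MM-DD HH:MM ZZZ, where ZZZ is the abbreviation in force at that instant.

2024-06-28 00:08 BCD

Query: 2024-06-27 17:38 UTC
Rule 3/3 (BCD, +06:30): 2024-06-10 14:11 UTC ≤ query < +∞
17·60 + 38 + 390 = 1448 min
1448 = 1·1440 + 8; 8 = 0·60 + 8 → 00:08, 2024-06-27 + 1 day = 2024-06-28
→ 2024-06-28 00:08 BCD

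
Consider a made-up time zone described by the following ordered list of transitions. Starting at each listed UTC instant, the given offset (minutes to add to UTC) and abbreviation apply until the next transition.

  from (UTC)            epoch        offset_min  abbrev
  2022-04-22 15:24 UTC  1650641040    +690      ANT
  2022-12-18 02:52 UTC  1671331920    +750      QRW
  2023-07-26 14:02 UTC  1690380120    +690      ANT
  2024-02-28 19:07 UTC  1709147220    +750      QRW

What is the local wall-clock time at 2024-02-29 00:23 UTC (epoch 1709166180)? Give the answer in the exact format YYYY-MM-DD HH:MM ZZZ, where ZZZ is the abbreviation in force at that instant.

Query: 2024-02-29 00:23 UTC
Rule 4/4 (QRW, +12:30): 2024-02-28 19:07 UTC ≤ query < +∞
0·60 + 23 + 750 = 773 min
773 = 0·1440 + 773; 773 = 12·60 + 53 → 12:53, same day
→ 2024-02-29 12:53 QRW

2024-02-29 12:53 QRW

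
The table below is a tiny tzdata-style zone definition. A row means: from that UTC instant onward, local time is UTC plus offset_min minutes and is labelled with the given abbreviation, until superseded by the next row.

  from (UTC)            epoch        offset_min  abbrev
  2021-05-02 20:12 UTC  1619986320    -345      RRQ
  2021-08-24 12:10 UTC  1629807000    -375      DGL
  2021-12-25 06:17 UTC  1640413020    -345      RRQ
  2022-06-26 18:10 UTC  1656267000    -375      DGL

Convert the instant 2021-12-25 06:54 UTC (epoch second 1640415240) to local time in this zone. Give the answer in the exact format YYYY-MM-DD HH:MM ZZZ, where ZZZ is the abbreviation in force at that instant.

Query: 2021-12-25 06:54 UTC
Rule 3/4 (RRQ, -05:45): 2021-12-25 06:17 UTC ≤ query < 2022-06-26 18:10 UTC
6·60 + 54 - 345 = 69 min
69 = 0·1440 + 69; 69 = 1·60 + 9 → 01:09, same day
→ 2021-12-25 01:09 RRQ

2021-12-25 01:09 RRQ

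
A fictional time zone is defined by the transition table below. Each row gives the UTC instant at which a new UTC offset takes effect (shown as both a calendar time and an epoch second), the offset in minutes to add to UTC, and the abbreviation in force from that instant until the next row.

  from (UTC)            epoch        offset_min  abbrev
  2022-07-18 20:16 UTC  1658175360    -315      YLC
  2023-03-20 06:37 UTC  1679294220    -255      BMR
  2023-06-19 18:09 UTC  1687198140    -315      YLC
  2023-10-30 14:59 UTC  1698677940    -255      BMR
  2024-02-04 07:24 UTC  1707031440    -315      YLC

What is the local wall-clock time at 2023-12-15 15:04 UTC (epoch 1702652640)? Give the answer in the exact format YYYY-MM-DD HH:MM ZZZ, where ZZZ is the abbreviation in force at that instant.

Query: 2023-12-15 15:04 UTC
Rule 4/5 (BMR, -04:15): 2023-10-30 14:59 UTC ≤ query < 2024-02-04 07:24 UTC
15·60 + 4 - 255 = 649 min
649 = 0·1440 + 649; 649 = 10·60 + 49 → 10:49, same day
→ 2023-12-15 10:49 BMR

2023-12-15 10:49 BMR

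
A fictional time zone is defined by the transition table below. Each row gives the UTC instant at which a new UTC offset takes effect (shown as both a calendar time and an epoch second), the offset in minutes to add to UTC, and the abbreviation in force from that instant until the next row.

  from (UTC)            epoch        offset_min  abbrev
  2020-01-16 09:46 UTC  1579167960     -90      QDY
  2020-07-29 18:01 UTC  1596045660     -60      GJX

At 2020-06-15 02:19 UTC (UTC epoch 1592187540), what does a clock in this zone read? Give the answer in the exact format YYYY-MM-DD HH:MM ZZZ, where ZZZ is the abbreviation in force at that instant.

2020-06-15 00:49 QDY

Query: 2020-06-15 02:19 UTC
Rule 1/2 (QDY, -01:30): 2020-01-16 09:46 UTC ≤ query < 2020-07-29 18:01 UTC
2·60 + 19 - 90 = 49 min
49 = 0·1440 + 49; 49 = 0·60 + 49 → 00:49, same day
→ 2020-06-15 00:49 QDY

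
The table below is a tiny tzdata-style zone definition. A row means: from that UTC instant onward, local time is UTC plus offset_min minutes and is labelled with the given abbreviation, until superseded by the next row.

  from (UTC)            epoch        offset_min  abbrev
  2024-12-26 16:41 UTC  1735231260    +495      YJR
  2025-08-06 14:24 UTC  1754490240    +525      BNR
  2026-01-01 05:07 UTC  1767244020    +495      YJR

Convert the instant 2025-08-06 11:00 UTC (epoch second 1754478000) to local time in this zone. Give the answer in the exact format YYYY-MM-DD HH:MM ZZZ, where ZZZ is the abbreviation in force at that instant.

Query: 2025-08-06 11:00 UTC
Rule 1/3 (YJR, +08:15): 2024-12-26 16:41 UTC ≤ query < 2025-08-06 14:24 UTC
11·60 + 0 + 495 = 1155 min
1155 = 0·1440 + 1155; 1155 = 19·60 + 15 → 19:15, same day
→ 2025-08-06 19:15 YJR

2025-08-06 19:15 YJR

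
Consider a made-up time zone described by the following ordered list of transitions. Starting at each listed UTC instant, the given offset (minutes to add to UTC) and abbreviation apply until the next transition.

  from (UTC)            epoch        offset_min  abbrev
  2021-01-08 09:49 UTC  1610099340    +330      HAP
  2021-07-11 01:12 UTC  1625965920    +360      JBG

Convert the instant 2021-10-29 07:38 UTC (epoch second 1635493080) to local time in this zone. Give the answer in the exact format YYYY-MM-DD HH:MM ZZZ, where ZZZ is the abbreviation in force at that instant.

Query: 2021-10-29 07:38 UTC
Rule 2/2 (JBG, +06:00): 2021-07-11 01:12 UTC ≤ query < +∞
7·60 + 38 + 360 = 818 min
818 = 0·1440 + 818; 818 = 13·60 + 38 → 13:38, same day
→ 2021-10-29 13:38 JBG

2021-10-29 13:38 JBG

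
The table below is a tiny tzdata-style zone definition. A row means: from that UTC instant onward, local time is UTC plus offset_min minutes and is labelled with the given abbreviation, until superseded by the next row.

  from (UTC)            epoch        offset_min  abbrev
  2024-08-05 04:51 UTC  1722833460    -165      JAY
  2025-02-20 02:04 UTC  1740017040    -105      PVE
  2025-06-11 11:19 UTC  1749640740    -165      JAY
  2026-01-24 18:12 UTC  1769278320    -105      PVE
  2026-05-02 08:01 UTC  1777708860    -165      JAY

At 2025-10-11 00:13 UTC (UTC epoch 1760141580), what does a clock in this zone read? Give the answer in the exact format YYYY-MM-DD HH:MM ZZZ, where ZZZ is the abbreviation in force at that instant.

Query: 2025-10-11 00:13 UTC
Rule 3/5 (JAY, -02:45): 2025-06-11 11:19 UTC ≤ query < 2026-01-24 18:12 UTC
0·60 + 13 - 165 = -152 min
-152 = -1·1440 + 1288; 1288 = 21·60 + 28 → 21:28, 2025-10-11 - 1 day = 2025-10-10
→ 2025-10-10 21:28 JAY

2025-10-10 21:28 JAY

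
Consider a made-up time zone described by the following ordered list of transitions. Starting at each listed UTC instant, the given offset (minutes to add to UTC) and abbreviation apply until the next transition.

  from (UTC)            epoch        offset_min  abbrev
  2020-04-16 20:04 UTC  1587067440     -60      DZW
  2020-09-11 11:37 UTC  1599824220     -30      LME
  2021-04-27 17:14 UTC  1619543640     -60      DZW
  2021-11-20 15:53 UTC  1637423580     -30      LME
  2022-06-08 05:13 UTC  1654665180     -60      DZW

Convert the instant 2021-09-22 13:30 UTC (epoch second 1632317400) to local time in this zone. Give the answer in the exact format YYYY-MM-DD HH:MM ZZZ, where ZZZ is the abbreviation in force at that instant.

2021-09-22 12:30 DZW

Query: 2021-09-22 13:30 UTC
Rule 3/5 (DZW, -01:00): 2021-04-27 17:14 UTC ≤ query < 2021-11-20 15:53 UTC
13·60 + 30 - 60 = 750 min
750 = 0·1440 + 750; 750 = 12·60 + 30 → 12:30, same day
→ 2021-09-22 12:30 DZW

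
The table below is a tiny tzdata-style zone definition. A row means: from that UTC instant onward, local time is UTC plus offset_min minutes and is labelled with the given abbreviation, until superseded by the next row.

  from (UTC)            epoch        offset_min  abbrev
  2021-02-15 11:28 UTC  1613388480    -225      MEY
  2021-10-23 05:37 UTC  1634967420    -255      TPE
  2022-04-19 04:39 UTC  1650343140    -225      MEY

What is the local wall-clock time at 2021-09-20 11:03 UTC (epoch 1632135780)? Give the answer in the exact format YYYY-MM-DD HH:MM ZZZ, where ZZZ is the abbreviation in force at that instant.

2021-09-20 07:18 MEY

Query: 2021-09-20 11:03 UTC
Rule 1/3 (MEY, -03:45): 2021-02-15 11:28 UTC ≤ query < 2021-10-23 05:37 UTC
11·60 + 3 - 225 = 438 min
438 = 0·1440 + 438; 438 = 7·60 + 18 → 07:18, same day
→ 2021-09-20 07:18 MEY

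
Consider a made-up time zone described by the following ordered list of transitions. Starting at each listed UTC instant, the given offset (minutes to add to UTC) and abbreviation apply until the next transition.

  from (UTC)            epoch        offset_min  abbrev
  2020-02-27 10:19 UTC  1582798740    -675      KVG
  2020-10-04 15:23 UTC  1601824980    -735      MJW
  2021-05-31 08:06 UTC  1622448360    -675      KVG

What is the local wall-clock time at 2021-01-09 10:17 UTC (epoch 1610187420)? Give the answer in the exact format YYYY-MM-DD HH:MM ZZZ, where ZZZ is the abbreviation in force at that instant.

2021-01-08 22:02 MJW

Query: 2021-01-09 10:17 UTC
Rule 2/3 (MJW, -12:15): 2020-10-04 15:23 UTC ≤ query < 2021-05-31 08:06 UTC
10·60 + 17 - 735 = -118 min
-118 = -1·1440 + 1322; 1322 = 22·60 + 2 → 22:02, 2021-01-09 - 1 day = 2021-01-08
→ 2021-01-08 22:02 MJW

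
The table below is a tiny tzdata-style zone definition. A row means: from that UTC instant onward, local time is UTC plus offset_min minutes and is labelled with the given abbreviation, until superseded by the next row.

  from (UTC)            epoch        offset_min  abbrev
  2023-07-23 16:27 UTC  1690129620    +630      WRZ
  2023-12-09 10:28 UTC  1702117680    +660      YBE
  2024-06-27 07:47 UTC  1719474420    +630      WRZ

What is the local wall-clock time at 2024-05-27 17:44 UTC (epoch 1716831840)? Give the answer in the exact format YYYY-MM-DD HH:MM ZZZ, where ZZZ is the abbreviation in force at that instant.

2024-05-28 04:44 YBE

Query: 2024-05-27 17:44 UTC
Rule 2/3 (YBE, +11:00): 2023-12-09 10:28 UTC ≤ query < 2024-06-27 07:47 UTC
17·60 + 44 + 660 = 1724 min
1724 = 1·1440 + 284; 284 = 4·60 + 44 → 04:44, 2024-05-27 + 1 day = 2024-05-28
→ 2024-05-28 04:44 YBE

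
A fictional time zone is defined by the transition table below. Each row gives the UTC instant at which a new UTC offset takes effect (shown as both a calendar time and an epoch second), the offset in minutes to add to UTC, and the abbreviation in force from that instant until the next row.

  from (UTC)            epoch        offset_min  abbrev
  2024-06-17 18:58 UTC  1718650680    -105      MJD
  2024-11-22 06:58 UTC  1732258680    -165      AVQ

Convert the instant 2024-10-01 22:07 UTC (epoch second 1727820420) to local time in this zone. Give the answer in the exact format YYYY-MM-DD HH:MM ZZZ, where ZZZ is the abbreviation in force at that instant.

2024-10-01 20:22 MJD

Query: 2024-10-01 22:07 UTC
Rule 1/2 (MJD, -01:45): 2024-06-17 18:58 UTC ≤ query < 2024-11-22 06:58 UTC
22·60 + 7 - 105 = 1222 min
1222 = 0·1440 + 1222; 1222 = 20·60 + 22 → 20:22, same day
→ 2024-10-01 20:22 MJD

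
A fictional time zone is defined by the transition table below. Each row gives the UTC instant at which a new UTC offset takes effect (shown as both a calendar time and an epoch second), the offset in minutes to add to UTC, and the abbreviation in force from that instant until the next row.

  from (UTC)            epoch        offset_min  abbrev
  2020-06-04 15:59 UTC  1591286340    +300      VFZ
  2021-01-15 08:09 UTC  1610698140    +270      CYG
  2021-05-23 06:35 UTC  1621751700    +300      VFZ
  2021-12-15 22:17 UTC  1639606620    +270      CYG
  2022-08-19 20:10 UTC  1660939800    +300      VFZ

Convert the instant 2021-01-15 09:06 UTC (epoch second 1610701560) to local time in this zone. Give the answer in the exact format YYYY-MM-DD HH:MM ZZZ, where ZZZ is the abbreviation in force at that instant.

2021-01-15 13:36 CYG

Query: 2021-01-15 09:06 UTC
Rule 2/5 (CYG, +04:30): 2021-01-15 08:09 UTC ≤ query < 2021-05-23 06:35 UTC
9·60 + 6 + 270 = 816 min
816 = 0·1440 + 816; 816 = 13·60 + 36 → 13:36, same day
→ 2021-01-15 13:36 CYG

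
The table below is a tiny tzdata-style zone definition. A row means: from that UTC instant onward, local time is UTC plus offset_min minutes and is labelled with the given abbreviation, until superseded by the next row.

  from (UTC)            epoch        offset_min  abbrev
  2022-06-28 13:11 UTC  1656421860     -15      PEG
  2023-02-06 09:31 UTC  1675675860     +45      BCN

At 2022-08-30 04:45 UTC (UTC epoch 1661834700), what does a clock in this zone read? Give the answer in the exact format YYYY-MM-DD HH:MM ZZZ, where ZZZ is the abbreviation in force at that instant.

2022-08-30 04:30 PEG

Query: 2022-08-30 04:45 UTC
Rule 1/2 (PEG, -00:15): 2022-06-28 13:11 UTC ≤ query < 2023-02-06 09:31 UTC
4·60 + 45 - 15 = 270 min
270 = 0·1440 + 270; 270 = 4·60 + 30 → 04:30, same day
→ 2022-08-30 04:30 PEG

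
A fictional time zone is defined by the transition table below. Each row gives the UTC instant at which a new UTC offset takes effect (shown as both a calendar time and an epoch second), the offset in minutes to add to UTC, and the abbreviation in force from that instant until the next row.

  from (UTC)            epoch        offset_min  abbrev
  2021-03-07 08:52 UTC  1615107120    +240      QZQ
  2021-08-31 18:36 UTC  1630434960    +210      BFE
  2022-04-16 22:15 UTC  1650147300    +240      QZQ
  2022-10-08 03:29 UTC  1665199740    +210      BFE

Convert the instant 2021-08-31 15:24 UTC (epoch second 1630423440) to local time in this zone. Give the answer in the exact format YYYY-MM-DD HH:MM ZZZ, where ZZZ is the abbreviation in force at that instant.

Query: 2021-08-31 15:24 UTC
Rule 1/4 (QZQ, +04:00): 2021-03-07 08:52 UTC ≤ query < 2021-08-31 18:36 UTC
15·60 + 24 + 240 = 1164 min
1164 = 0·1440 + 1164; 1164 = 19·60 + 24 → 19:24, same day
→ 2021-08-31 19:24 QZQ

2021-08-31 19:24 QZQ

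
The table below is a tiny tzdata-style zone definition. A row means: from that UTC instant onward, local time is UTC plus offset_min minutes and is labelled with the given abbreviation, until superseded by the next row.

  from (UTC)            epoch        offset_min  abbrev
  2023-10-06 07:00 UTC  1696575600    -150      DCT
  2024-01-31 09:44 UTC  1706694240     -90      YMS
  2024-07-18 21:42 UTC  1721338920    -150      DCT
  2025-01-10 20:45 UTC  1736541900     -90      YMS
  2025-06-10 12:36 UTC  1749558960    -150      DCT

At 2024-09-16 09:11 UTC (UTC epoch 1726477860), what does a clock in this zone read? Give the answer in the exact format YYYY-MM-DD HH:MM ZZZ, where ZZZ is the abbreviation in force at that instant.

2024-09-16 06:41 DCT

Query: 2024-09-16 09:11 UTC
Rule 3/5 (DCT, -02:30): 2024-07-18 21:42 UTC ≤ query < 2025-01-10 20:45 UTC
9·60 + 11 - 150 = 401 min
401 = 0·1440 + 401; 401 = 6·60 + 41 → 06:41, same day
→ 2024-09-16 06:41 DCT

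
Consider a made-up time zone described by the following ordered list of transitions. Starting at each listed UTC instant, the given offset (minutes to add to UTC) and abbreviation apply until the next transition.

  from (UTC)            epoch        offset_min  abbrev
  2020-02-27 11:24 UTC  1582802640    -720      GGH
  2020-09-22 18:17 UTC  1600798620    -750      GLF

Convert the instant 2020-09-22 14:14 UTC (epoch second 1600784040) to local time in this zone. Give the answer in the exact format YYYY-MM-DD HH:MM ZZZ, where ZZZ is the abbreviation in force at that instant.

Query: 2020-09-22 14:14 UTC
Rule 1/2 (GGH, -12:00): 2020-02-27 11:24 UTC ≤ query < 2020-09-22 18:17 UTC
14·60 + 14 - 720 = 134 min
134 = 0·1440 + 134; 134 = 2·60 + 14 → 02:14, same day
→ 2020-09-22 02:14 GGH

2020-09-22 02:14 GGH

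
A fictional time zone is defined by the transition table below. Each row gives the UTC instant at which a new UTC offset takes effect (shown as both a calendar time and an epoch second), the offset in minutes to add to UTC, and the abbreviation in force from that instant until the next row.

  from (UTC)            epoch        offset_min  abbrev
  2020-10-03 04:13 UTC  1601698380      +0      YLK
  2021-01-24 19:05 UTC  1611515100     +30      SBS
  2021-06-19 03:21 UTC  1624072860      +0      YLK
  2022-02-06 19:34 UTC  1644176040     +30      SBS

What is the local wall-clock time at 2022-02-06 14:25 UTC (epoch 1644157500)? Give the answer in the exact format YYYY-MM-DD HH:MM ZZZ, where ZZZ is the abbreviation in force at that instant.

2022-02-06 14:25 YLK

Query: 2022-02-06 14:25 UTC
Rule 3/4 (YLK, +00:00): 2021-06-19 03:21 UTC ≤ query < 2022-02-06 19:34 UTC
14·60 + 25 + 0 = 865 min
865 = 0·1440 + 865; 865 = 14·60 + 25 → 14:25, same day
→ 2022-02-06 14:25 YLK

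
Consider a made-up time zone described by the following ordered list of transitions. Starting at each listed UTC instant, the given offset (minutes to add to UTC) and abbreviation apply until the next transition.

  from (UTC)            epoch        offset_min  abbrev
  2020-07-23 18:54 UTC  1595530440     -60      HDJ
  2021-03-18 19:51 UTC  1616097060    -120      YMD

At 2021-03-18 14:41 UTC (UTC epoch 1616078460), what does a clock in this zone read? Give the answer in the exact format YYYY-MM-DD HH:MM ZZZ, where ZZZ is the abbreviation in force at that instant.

2021-03-18 13:41 HDJ

Query: 2021-03-18 14:41 UTC
Rule 1/2 (HDJ, -01:00): 2020-07-23 18:54 UTC ≤ query < 2021-03-18 19:51 UTC
14·60 + 41 - 60 = 821 min
821 = 0·1440 + 821; 821 = 13·60 + 41 → 13:41, same day
→ 2021-03-18 13:41 HDJ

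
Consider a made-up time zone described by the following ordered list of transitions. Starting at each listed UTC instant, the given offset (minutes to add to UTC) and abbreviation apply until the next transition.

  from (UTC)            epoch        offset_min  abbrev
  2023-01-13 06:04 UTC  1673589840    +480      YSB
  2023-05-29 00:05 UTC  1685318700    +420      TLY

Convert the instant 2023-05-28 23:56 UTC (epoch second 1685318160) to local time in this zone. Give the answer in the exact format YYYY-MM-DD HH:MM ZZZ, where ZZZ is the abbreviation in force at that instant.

Query: 2023-05-28 23:56 UTC
Rule 1/2 (YSB, +08:00): 2023-01-13 06:04 UTC ≤ query < 2023-05-29 00:05 UTC
23·60 + 56 + 480 = 1916 min
1916 = 1·1440 + 476; 476 = 7·60 + 56 → 07:56, 2023-05-28 + 1 day = 2023-05-29
→ 2023-05-29 07:56 YSB

2023-05-29 07:56 YSB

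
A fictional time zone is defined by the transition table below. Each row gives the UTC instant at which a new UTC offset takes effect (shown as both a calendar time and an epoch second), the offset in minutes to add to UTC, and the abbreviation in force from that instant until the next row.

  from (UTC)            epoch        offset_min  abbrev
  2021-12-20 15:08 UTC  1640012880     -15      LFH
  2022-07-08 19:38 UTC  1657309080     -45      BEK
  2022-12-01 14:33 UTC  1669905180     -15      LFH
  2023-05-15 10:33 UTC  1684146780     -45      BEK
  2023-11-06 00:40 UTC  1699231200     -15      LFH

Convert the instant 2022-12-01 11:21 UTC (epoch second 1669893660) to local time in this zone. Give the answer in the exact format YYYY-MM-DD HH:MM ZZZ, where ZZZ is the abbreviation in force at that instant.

2022-12-01 10:36 BEK

Query: 2022-12-01 11:21 UTC
Rule 2/5 (BEK, -00:45): 2022-07-08 19:38 UTC ≤ query < 2022-12-01 14:33 UTC
11·60 + 21 - 45 = 636 min
636 = 0·1440 + 636; 636 = 10·60 + 36 → 10:36, same day
→ 2022-12-01 10:36 BEK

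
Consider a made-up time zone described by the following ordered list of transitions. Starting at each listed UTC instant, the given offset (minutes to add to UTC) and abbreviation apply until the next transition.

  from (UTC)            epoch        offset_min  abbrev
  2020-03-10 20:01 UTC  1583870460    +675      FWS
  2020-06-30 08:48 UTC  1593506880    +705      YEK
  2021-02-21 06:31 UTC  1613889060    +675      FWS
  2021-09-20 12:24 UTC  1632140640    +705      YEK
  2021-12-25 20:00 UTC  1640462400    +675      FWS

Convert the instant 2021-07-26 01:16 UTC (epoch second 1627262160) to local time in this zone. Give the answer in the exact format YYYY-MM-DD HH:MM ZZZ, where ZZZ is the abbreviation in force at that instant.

Query: 2021-07-26 01:16 UTC
Rule 3/5 (FWS, +11:15): 2021-02-21 06:31 UTC ≤ query < 2021-09-20 12:24 UTC
1·60 + 16 + 675 = 751 min
751 = 0·1440 + 751; 751 = 12·60 + 31 → 12:31, same day
→ 2021-07-26 12:31 FWS

2021-07-26 12:31 FWS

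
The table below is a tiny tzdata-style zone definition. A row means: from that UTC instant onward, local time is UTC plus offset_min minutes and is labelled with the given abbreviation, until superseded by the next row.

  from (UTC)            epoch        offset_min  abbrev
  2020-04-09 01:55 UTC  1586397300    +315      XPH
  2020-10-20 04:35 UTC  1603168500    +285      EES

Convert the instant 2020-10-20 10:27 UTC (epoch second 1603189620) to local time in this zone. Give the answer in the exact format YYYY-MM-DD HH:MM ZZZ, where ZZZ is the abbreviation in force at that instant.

Query: 2020-10-20 10:27 UTC
Rule 2/2 (EES, +04:45): 2020-10-20 04:35 UTC ≤ query < +∞
10·60 + 27 + 285 = 912 min
912 = 0·1440 + 912; 912 = 15·60 + 12 → 15:12, same day
→ 2020-10-20 15:12 EES

2020-10-20 15:12 EES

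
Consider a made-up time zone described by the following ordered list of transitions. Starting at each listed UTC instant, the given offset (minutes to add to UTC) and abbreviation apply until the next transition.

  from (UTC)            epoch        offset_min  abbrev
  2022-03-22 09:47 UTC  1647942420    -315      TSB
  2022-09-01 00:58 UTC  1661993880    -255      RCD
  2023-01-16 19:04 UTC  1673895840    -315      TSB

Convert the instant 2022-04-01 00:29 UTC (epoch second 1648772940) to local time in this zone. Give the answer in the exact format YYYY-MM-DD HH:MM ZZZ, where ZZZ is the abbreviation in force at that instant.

2022-03-31 19:14 TSB

Query: 2022-04-01 00:29 UTC
Rule 1/3 (TSB, -05:15): 2022-03-22 09:47 UTC ≤ query < 2022-09-01 00:58 UTC
0·60 + 29 - 315 = -286 min
-286 = -1·1440 + 1154; 1154 = 19·60 + 14 → 19:14, 2022-04-01 - 1 day = 2022-03-31
→ 2022-03-31 19:14 TSB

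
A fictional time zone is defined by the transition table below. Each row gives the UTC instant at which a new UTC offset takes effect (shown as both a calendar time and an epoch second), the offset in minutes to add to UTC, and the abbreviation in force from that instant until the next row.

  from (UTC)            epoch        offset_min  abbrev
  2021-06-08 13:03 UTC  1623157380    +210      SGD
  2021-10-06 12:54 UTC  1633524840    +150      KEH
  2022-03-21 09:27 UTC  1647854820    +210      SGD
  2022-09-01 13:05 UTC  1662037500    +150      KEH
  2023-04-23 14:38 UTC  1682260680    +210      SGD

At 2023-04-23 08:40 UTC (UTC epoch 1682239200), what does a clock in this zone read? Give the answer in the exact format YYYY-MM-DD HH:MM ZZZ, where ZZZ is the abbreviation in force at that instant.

Query: 2023-04-23 08:40 UTC
Rule 4/5 (KEH, +02:30): 2022-09-01 13:05 UTC ≤ query < 2023-04-23 14:38 UTC
8·60 + 40 + 150 = 670 min
670 = 0·1440 + 670; 670 = 11·60 + 10 → 11:10, same day
→ 2023-04-23 11:10 KEH

2023-04-23 11:10 KEH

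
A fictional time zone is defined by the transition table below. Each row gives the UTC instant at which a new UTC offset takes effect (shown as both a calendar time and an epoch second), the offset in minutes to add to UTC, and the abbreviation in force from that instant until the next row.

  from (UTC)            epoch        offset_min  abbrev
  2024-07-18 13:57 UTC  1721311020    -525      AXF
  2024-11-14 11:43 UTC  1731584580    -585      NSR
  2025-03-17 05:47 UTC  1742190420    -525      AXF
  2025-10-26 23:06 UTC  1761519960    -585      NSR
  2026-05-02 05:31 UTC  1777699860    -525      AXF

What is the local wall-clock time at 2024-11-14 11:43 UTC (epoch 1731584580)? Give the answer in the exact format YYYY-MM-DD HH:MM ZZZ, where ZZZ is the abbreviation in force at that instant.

2024-11-14 01:58 NSR

Query: 2024-11-14 11:43 UTC
Rule 2/5 (NSR, -09:45): 2024-11-14 11:43 UTC ≤ query < 2025-03-17 05:47 UTC
11·60 + 43 - 585 = 118 min
118 = 0·1440 + 118; 118 = 1·60 + 58 → 01:58, same day
→ 2024-11-14 01:58 NSR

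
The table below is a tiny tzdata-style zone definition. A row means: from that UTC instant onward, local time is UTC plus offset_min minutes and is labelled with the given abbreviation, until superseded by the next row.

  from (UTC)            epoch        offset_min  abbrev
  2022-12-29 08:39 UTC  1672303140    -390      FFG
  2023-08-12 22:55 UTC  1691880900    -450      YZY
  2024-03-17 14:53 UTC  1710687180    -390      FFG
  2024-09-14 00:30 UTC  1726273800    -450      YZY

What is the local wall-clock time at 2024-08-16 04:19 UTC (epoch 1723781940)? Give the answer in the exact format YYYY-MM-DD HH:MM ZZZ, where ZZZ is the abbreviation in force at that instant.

Query: 2024-08-16 04:19 UTC
Rule 3/4 (FFG, -06:30): 2024-03-17 14:53 UTC ≤ query < 2024-09-14 00:30 UTC
4·60 + 19 - 390 = -131 min
-131 = -1·1440 + 1309; 1309 = 21·60 + 49 → 21:49, 2024-08-16 - 1 day = 2024-08-15
→ 2024-08-15 21:49 FFG

2024-08-15 21:49 FFG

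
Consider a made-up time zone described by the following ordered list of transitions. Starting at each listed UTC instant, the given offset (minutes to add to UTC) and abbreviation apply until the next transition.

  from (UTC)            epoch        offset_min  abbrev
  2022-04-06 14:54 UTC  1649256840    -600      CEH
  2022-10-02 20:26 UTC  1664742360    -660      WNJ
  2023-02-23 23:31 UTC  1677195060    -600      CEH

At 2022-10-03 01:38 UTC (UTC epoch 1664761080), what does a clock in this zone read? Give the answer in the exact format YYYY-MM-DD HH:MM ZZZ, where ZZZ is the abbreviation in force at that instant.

Query: 2022-10-03 01:38 UTC
Rule 2/3 (WNJ, -11:00): 2022-10-02 20:26 UTC ≤ query < 2023-02-23 23:31 UTC
1·60 + 38 - 660 = -562 min
-562 = -1·1440 + 878; 878 = 14·60 + 38 → 14:38, 2022-10-03 - 1 day = 2022-10-02
→ 2022-10-02 14:38 WNJ

2022-10-02 14:38 WNJ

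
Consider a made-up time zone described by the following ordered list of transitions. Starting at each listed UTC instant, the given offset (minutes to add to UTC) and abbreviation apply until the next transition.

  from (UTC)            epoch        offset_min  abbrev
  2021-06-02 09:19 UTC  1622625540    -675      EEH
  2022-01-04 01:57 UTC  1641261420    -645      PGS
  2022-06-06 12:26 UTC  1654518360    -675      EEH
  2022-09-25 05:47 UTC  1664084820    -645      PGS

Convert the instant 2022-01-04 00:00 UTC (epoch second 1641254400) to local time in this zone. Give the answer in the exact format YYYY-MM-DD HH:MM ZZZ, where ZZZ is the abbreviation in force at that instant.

Query: 2022-01-04 00:00 UTC
Rule 1/4 (EEH, -11:15): 2021-06-02 09:19 UTC ≤ query < 2022-01-04 01:57 UTC
0·60 + 0 - 675 = -675 min
-675 = -1·1440 + 765; 765 = 12·60 + 45 → 12:45, 2022-01-04 - 1 day = 2022-01-03
→ 2022-01-03 12:45 EEH

2022-01-03 12:45 EEH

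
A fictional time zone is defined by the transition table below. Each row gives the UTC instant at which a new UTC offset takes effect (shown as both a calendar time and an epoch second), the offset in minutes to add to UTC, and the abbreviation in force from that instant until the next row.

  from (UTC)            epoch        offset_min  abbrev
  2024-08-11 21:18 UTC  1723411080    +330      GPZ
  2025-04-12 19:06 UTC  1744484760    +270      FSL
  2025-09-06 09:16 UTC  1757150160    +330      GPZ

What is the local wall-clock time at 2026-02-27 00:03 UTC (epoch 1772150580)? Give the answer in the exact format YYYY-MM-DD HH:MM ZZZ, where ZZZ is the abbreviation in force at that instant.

2026-02-27 05:33 GPZ

Query: 2026-02-27 00:03 UTC
Rule 3/3 (GPZ, +05:30): 2025-09-06 09:16 UTC ≤ query < +∞
0·60 + 3 + 330 = 333 min
333 = 0·1440 + 333; 333 = 5·60 + 33 → 05:33, same day
→ 2026-02-27 05:33 GPZ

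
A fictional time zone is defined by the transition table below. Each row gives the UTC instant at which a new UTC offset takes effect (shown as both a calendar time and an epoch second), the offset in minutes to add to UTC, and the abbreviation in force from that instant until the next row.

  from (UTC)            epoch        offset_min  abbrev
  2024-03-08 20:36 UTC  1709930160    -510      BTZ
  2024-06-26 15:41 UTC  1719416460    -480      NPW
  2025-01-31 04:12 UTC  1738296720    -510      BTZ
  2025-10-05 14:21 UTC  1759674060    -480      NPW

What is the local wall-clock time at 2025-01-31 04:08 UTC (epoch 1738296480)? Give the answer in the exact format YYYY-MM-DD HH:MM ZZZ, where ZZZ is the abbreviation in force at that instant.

Query: 2025-01-31 04:08 UTC
Rule 2/4 (NPW, -08:00): 2024-06-26 15:41 UTC ≤ query < 2025-01-31 04:12 UTC
4·60 + 8 - 480 = -232 min
-232 = -1·1440 + 1208; 1208 = 20·60 + 8 → 20:08, 2025-01-31 - 1 day = 2025-01-30
→ 2025-01-30 20:08 NPW

2025-01-30 20:08 NPW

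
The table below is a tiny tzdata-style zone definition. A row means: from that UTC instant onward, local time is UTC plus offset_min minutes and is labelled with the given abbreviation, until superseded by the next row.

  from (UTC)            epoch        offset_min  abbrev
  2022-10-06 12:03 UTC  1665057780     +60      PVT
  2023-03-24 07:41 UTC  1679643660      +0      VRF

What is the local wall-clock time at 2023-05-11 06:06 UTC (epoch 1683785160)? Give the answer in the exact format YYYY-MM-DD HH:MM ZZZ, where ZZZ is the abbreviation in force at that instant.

2023-05-11 06:06 VRF

Query: 2023-05-11 06:06 UTC
Rule 2/2 (VRF, +00:00): 2023-03-24 07:41 UTC ≤ query < +∞
6·60 + 6 + 0 = 366 min
366 = 0·1440 + 366; 366 = 6·60 + 6 → 06:06, same day
→ 2023-05-11 06:06 VRF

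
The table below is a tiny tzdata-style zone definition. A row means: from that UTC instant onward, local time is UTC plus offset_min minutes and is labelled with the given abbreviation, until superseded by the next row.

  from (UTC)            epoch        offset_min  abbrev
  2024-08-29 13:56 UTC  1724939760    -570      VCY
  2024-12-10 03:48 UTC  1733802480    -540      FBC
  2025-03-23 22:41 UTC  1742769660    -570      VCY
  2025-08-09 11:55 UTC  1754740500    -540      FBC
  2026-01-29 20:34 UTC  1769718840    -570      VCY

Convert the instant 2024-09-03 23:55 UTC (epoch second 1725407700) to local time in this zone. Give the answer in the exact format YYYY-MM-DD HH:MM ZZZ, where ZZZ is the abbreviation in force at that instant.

2024-09-03 14:25 VCY

Query: 2024-09-03 23:55 UTC
Rule 1/5 (VCY, -09:30): 2024-08-29 13:56 UTC ≤ query < 2024-12-10 03:48 UTC
23·60 + 55 - 570 = 865 min
865 = 0·1440 + 865; 865 = 14·60 + 25 → 14:25, same day
→ 2024-09-03 14:25 VCY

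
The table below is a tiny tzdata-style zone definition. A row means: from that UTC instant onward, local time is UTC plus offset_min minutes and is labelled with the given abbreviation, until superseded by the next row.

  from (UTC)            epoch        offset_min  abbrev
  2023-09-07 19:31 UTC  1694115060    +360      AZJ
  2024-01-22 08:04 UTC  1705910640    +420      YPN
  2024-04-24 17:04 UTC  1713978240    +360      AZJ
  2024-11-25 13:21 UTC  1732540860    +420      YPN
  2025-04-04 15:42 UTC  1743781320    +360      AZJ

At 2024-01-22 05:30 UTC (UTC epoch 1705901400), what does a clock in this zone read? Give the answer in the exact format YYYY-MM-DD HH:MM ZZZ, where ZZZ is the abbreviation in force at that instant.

2024-01-22 11:30 AZJ

Query: 2024-01-22 05:30 UTC
Rule 1/5 (AZJ, +06:00): 2023-09-07 19:31 UTC ≤ query < 2024-01-22 08:04 UTC
5·60 + 30 + 360 = 690 min
690 = 0·1440 + 690; 690 = 11·60 + 30 → 11:30, same day
→ 2024-01-22 11:30 AZJ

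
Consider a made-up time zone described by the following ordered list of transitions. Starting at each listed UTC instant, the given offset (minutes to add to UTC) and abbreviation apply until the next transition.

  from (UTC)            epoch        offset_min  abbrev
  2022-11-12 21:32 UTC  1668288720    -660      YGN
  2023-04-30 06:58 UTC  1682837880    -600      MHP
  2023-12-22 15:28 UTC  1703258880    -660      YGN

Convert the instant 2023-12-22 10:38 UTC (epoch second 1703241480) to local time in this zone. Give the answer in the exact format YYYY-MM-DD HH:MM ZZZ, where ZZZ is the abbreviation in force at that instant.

Query: 2023-12-22 10:38 UTC
Rule 2/3 (MHP, -10:00): 2023-04-30 06:58 UTC ≤ query < 2023-12-22 15:28 UTC
10·60 + 38 - 600 = 38 min
38 = 0·1440 + 38; 38 = 0·60 + 38 → 00:38, same day
→ 2023-12-22 00:38 MHP

2023-12-22 00:38 MHP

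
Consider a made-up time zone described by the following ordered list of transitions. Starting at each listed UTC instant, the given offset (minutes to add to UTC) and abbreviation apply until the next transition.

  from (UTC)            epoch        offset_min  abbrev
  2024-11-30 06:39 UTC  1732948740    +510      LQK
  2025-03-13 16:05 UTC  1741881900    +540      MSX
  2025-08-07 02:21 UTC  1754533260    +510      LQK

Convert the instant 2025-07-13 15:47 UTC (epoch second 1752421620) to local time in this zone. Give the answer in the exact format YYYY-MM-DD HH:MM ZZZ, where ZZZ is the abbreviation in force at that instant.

2025-07-14 00:47 MSX

Query: 2025-07-13 15:47 UTC
Rule 2/3 (MSX, +09:00): 2025-03-13 16:05 UTC ≤ query < 2025-08-07 02:21 UTC
15·60 + 47 + 540 = 1487 min
1487 = 1·1440 + 47; 47 = 0·60 + 47 → 00:47, 2025-07-13 + 1 day = 2025-07-14
→ 2025-07-14 00:47 MSX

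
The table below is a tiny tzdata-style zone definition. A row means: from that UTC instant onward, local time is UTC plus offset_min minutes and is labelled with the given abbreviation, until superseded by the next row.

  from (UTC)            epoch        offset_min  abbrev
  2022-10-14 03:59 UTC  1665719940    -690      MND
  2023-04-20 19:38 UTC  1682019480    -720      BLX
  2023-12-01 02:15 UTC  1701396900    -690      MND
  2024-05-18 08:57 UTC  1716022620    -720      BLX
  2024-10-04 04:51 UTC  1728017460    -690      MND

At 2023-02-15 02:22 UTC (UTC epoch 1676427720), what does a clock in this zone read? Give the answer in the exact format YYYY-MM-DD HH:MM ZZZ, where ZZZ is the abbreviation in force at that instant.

2023-02-14 14:52 MND

Query: 2023-02-15 02:22 UTC
Rule 1/5 (MND, -11:30): 2022-10-14 03:59 UTC ≤ query < 2023-04-20 19:38 UTC
2·60 + 22 - 690 = -548 min
-548 = -1·1440 + 892; 892 = 14·60 + 52 → 14:52, 2023-02-15 - 1 day = 2023-02-14
→ 2023-02-14 14:52 MND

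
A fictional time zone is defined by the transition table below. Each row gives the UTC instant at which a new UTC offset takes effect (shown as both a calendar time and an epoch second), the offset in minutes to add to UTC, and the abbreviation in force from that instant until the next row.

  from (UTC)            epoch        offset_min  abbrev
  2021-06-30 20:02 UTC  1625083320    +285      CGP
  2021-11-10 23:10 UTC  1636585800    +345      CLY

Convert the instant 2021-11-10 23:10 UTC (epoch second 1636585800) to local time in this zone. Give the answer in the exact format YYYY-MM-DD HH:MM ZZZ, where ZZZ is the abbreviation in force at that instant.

Query: 2021-11-10 23:10 UTC
Rule 2/2 (CLY, +05:45): 2021-11-10 23:10 UTC ≤ query < +∞
23·60 + 10 + 345 = 1735 min
1735 = 1·1440 + 295; 295 = 4·60 + 55 → 04:55, 2021-11-10 + 1 day = 2021-11-11
→ 2021-11-11 04:55 CLY

2021-11-11 04:55 CLY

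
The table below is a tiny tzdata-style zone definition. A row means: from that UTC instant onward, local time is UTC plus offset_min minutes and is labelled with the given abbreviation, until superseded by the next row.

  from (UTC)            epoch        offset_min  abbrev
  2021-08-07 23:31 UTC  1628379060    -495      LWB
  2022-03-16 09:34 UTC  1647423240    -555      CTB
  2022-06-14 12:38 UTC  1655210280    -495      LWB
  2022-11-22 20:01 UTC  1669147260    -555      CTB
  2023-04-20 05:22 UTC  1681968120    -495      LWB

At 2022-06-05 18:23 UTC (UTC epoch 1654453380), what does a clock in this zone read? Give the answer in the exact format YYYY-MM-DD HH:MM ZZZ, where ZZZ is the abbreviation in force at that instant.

2022-06-05 09:08 CTB

Query: 2022-06-05 18:23 UTC
Rule 2/5 (CTB, -09:15): 2022-03-16 09:34 UTC ≤ query < 2022-06-14 12:38 UTC
18·60 + 23 - 555 = 548 min
548 = 0·1440 + 548; 548 = 9·60 + 8 → 09:08, same day
→ 2022-06-05 09:08 CTB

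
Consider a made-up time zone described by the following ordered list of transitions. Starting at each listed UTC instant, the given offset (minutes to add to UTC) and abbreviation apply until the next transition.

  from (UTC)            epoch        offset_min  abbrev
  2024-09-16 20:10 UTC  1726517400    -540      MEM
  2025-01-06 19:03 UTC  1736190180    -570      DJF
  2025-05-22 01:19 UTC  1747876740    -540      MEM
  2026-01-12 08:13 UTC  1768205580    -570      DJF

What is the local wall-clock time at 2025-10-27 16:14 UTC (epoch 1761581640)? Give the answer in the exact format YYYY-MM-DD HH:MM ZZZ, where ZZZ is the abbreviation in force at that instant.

Query: 2025-10-27 16:14 UTC
Rule 3/4 (MEM, -09:00): 2025-05-22 01:19 UTC ≤ query < 2026-01-12 08:13 UTC
16·60 + 14 - 540 = 434 min
434 = 0·1440 + 434; 434 = 7·60 + 14 → 07:14, same day
→ 2025-10-27 07:14 MEM

2025-10-27 07:14 MEM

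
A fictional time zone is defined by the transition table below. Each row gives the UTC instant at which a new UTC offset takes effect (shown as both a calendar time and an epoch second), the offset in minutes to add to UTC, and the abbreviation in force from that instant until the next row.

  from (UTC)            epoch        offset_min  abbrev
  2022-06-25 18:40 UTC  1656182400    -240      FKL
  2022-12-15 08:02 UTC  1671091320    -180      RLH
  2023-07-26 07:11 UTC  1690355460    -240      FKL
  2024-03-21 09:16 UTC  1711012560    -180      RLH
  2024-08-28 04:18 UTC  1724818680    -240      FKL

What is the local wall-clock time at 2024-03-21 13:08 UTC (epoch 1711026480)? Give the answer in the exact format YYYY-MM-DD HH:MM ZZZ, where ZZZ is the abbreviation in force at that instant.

2024-03-21 10:08 RLH

Query: 2024-03-21 13:08 UTC
Rule 4/5 (RLH, -03:00): 2024-03-21 09:16 UTC ≤ query < 2024-08-28 04:18 UTC
13·60 + 8 - 180 = 608 min
608 = 0·1440 + 608; 608 = 10·60 + 8 → 10:08, same day
→ 2024-03-21 10:08 RLH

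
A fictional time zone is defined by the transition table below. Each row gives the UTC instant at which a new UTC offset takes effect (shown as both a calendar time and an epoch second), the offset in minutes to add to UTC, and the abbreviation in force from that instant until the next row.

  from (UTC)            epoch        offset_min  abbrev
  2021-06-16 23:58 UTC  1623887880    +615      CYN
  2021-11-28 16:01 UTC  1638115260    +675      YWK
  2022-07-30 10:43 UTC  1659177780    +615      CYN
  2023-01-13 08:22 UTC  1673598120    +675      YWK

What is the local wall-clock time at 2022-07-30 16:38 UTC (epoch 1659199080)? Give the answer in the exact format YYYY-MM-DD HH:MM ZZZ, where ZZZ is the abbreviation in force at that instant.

Query: 2022-07-30 16:38 UTC
Rule 3/4 (CYN, +10:15): 2022-07-30 10:43 UTC ≤ query < 2023-01-13 08:22 UTC
16·60 + 38 + 615 = 1613 min
1613 = 1·1440 + 173; 173 = 2·60 + 53 → 02:53, 2022-07-30 + 1 day = 2022-07-31
→ 2022-07-31 02:53 CYN

2022-07-31 02:53 CYN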